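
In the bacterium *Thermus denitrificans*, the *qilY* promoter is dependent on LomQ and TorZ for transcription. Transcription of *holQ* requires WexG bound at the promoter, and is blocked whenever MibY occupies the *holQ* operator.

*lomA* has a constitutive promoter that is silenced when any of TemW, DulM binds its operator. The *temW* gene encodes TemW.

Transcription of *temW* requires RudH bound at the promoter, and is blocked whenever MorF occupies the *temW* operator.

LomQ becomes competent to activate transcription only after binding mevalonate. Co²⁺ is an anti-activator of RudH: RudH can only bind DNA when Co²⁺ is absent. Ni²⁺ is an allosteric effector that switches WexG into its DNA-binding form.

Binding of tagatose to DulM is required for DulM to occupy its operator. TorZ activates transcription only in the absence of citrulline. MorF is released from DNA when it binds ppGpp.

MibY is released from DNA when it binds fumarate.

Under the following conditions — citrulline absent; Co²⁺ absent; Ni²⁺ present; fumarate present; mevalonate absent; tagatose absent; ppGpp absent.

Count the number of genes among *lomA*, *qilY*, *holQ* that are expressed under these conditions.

2

ppGpp is absent, so MorF is active.
Co²⁺ is absent, so RudH is active.
With repressor MorF bound, *temW* is not transcribed.
So TemW is not produced.
Tagatose is absent, so DulM is inactive.
With no repressor bound, *lomA* is transcribed.
→ *lomA* is ON.
Mevalonate is absent, so LomQ is inactive.
Citrulline is absent, so TorZ is active.
Required activator LomQ is absent, so *qilY* is not transcribed.
→ *qilY* is OFF.
Ni²⁺ is present, so WexG is active.
Fumarate is present, so MibY is inactive.
No repressor is bound and WexG is active, so *holQ* is transcribed.
→ *holQ* is ON.
2 of the 3 genes are transcribed.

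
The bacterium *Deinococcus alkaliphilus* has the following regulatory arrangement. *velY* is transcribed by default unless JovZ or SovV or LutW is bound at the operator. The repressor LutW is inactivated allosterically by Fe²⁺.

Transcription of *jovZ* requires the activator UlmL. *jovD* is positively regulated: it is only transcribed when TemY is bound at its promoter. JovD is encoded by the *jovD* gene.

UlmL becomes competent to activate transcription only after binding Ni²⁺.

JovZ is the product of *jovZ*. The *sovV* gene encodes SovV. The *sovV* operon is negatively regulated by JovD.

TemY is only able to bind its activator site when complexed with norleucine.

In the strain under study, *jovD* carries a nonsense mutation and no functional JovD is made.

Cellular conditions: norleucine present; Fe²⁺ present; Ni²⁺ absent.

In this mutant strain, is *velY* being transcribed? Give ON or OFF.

OFF

Ni²⁺ is absent, so UlmL is inactive.
Required activator UlmL is absent, so *jovZ* is not transcribed.
So JovZ is not produced.
JovD is non-functional in this strain, so it has no effect.
With no repressor bound, *sovV* is transcribed.
So SovV is produced and active.
Fe²⁺ is present, so LutW is inactive.
With repressor SovV bound, *velY* is not transcribed.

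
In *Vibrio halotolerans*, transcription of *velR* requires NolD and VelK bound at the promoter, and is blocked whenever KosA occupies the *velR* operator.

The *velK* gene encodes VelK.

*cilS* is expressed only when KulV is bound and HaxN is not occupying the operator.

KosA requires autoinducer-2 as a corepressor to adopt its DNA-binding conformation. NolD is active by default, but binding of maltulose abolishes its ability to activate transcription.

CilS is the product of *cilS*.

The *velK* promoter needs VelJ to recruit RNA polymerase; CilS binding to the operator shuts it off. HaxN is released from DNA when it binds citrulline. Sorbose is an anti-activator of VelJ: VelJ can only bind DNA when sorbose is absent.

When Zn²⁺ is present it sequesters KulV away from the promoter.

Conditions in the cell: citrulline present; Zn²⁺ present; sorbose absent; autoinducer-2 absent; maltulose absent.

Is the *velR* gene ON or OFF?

Autoinducer-2 is absent, so KosA is inactive.
Maltulose is absent, so NolD is active.
Zn²⁺ is present, so KulV is inactive.
Citrulline is present, so HaxN is inactive.
Required activator KulV is absent, so *cilS* is not transcribed.
So CilS is not produced.
Sorbose is absent, so VelJ is active.
No repressor is bound and VelJ is active, so *velK* is transcribed.
So VelK is produced and active.
No repressor is bound and NolD and VelK are active, so *velR* is transcribed.

ON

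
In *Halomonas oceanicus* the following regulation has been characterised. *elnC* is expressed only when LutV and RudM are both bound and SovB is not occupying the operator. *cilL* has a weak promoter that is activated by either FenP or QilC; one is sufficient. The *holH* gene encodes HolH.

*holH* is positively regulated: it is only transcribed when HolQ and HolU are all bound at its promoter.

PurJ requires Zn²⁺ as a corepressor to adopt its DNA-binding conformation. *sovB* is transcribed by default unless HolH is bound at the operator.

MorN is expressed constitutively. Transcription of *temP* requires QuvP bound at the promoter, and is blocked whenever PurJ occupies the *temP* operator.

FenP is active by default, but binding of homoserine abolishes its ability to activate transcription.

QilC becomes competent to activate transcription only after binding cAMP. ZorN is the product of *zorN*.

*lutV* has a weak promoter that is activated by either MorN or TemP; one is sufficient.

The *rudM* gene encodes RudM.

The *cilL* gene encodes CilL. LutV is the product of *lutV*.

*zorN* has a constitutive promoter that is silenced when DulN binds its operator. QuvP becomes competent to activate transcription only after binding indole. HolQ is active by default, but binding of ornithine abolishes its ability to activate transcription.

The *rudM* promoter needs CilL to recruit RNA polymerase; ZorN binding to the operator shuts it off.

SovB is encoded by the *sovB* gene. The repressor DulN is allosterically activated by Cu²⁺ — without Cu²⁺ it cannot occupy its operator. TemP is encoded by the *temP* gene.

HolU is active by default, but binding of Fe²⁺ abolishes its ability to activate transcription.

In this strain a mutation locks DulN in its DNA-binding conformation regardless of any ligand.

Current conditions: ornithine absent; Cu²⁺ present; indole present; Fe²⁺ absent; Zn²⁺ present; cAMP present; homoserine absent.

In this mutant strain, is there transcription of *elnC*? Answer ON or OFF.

Ornithine is absent, so HolQ is active.
Fe²⁺ is absent, so HolU is active.
No repressor is bound and HolQ and HolU are active, so *holH* is transcribed.
So HolH is produced and active.
With repressor HolH bound, *sovB* is not transcribed.
So SovB is not produced.
MorN is produced constitutively and is active.
Zn²⁺ is present, so PurJ is active.
Indole is present, so QuvP is active.
With repressor PurJ bound, *temP* is not transcribed.
So TemP is not produced.
Activator MorN is present, so *lutV* is transcribed.
So LutV is produced and active.
Homoserine is absent, so FenP is active.
cAMP is present, so QilC is active.
Activator FenP is present, so *cilL* is transcribed.
So CilL is produced and active.
DulN is constitutively active in this strain.
With repressor DulN bound, *zorN* is not transcribed.
So ZorN is not produced.
No repressor is bound and CilL is active, so *rudM* is transcribed.
So RudM is produced and active.
No repressor is bound and LutV and RudM are active, so *elnC* is transcribed.

ON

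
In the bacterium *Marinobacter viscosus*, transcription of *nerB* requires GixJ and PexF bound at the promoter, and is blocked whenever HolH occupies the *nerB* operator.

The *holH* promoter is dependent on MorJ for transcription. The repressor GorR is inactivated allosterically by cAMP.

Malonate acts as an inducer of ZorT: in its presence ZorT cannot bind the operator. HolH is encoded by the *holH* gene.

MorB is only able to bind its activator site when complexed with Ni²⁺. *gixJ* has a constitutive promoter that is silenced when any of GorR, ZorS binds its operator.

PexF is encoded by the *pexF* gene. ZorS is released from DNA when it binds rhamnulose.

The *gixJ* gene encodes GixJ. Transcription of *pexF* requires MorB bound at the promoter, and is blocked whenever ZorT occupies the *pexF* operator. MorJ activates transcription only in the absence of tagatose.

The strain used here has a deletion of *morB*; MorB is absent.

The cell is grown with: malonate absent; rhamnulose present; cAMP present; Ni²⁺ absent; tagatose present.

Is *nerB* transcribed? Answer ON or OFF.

OFF

cAMP is present, so GorR is inactive.
Rhamnulose is present, so ZorS is inactive.
With no repressor bound, *gixJ* is transcribed.
So GixJ is produced and active.
Tagatose is present, so MorJ is inactive.
Required activator MorJ is absent, so *holH* is not transcribed.
So HolH is not produced.
Malonate is absent, so ZorT is active.
MorB is non-functional in this strain, so it has no effect.
With repressor ZorT bound, *pexF* is not transcribed.
So PexF is not produced.
Required activator PexF is absent, so *nerB* is not transcribed.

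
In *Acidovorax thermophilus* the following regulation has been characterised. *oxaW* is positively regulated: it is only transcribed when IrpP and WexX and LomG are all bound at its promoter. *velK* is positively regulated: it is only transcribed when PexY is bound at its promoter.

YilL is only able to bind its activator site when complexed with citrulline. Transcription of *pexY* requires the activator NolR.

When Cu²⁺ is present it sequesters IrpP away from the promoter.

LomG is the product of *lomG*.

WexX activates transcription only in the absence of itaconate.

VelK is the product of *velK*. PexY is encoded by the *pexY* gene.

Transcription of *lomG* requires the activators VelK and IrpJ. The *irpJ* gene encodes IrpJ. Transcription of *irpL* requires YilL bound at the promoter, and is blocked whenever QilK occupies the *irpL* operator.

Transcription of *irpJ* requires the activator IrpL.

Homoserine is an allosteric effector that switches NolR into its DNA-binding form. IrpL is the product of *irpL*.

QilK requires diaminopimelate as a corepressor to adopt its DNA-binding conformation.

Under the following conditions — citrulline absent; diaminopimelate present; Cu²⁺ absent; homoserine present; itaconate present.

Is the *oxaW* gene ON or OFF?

OFF

Cu²⁺ is absent, so IrpP is active.
Itaconate is present, so WexX is inactive.
Homoserine is present, so NolR is active.
No repressor is bound and NolR is active, so *pexY* is transcribed.
So PexY is produced and active.
No repressor is bound and PexY is active, so *velK* is transcribed.
So VelK is produced and active.
Citrulline is absent, so YilL is inactive.
Diaminopimelate is present, so QilK is active.
With repressor QilK bound, *irpL* is not transcribed.
So IrpL is not produced.
Required activator IrpL is absent, so *irpJ* is not transcribed.
So IrpJ is not produced.
Required activator IrpJ is absent, so *lomG* is not transcribed.
So LomG is not produced.
Required activator WexX is absent, so *oxaW* is not transcribed.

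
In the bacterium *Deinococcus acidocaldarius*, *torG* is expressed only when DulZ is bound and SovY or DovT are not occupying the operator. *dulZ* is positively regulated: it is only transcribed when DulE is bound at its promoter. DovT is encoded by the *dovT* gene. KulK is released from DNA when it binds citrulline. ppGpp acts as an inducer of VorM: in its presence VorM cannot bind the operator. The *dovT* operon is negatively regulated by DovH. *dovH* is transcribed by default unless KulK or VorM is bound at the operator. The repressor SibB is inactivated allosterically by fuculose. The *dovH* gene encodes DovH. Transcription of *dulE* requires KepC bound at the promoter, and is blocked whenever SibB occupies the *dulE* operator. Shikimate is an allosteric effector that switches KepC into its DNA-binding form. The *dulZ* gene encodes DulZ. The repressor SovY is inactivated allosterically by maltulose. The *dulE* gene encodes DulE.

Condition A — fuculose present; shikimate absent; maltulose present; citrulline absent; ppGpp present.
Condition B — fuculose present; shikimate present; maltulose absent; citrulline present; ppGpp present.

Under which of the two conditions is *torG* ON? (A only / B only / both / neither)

Condition A:
Fuculose is present, so SibB is inactive.
Shikimate is absent, so KepC is inactive.
Required activator KepC is absent, so *dulE* is not transcribed.
So DulE is not produced.
Required activator DulE is absent, so *dulZ* is not transcribed.
So DulZ is not produced.
Maltulose is present, so SovY is inactive.
Citrulline is absent, so KulK is active.
ppGpp is present, so VorM is inactive.
With repressor KulK bound, *dovH* is not transcribed.
So DovH is not produced.
With no repressor bound, *dovT* is transcribed.
So DovT is produced and active.
With repressor DovT bound, *torG* is not transcribed.
→ *torG* is OFF in A.
Condition B:
Fuculose is present, so SibB is inactive.
Shikimate is present, so KepC is active.
No repressor is bound and KepC is active, so *dulE* is transcribed.
So DulE is produced and active.
No repressor is bound and DulE is active, so *dulZ* is transcribed.
So DulZ is produced and active.
Maltulose is absent, so SovY is active.
Citrulline is present, so KulK is inactive.
ppGpp is present, so VorM is inactive.
With no repressor bound, *dovH* is transcribed.
So DovH is produced and active.
With repressor DovH bound, *dovT* is not transcribed.
So DovT is not produced.
With repressor SovY bound, *torG* is not transcribed.
→ *torG* is OFF in B.

neither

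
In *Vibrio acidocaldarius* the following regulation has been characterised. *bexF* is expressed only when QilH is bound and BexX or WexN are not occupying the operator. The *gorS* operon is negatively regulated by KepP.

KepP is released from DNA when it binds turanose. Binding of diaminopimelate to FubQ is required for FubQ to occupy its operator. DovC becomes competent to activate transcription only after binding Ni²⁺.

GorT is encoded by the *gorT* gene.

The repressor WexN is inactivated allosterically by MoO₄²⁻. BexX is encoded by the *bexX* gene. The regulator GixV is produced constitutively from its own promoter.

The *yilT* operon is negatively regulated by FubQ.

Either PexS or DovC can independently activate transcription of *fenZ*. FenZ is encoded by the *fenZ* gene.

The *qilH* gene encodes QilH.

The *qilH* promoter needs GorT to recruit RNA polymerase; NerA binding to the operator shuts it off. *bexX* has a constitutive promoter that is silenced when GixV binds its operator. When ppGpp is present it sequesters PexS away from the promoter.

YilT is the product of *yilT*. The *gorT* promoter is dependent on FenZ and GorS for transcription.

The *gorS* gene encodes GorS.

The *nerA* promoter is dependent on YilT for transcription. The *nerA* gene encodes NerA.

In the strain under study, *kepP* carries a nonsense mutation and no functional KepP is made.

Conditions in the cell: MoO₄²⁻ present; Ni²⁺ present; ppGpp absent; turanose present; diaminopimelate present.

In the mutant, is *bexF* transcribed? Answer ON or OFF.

ON

GixV is produced constitutively and is active.
With repressor GixV bound, *bexX* is not transcribed.
So BexX is not produced.
ppGpp is absent, so PexS is active.
Ni²⁺ is present, so DovC is active.
Activator PexS is present, so *fenZ* is transcribed.
So FenZ is produced and active.
KepP is non-functional in this strain, so it has no effect.
With no repressor bound, *gorS* is transcribed.
So GorS is produced and active.
No repressor is bound and FenZ and GorS are active, so *gorT* is transcribed.
So GorT is produced and active.
Diaminopimelate is present, so FubQ is active.
With repressor FubQ bound, *yilT* is not transcribed.
So YilT is not produced.
Required activator YilT is absent, so *nerA* is not transcribed.
So NerA is not produced.
No repressor is bound and GorT is active, so *qilH* is transcribed.
So QilH is produced and active.
MoO₄²⁻ is present, so WexN is inactive.
No repressor is bound and QilH is active, so *bexF* is transcribed.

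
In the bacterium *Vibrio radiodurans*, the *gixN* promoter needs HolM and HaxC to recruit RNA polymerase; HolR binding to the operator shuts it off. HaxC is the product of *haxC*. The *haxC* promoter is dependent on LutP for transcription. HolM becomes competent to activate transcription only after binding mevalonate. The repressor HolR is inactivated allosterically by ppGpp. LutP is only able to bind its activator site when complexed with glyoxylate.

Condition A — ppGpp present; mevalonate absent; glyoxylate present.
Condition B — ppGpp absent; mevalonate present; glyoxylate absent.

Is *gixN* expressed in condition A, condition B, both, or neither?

neither

Condition A:
ppGpp is present, so HolR is inactive.
Mevalonate is absent, so HolM is inactive.
Glyoxylate is present, so LutP is active.
No repressor is bound and LutP is active, so *haxC* is transcribed.
So HaxC is produced and active.
Required activator HolM is absent, so *gixN* is not transcribed.
→ *gixN* is OFF in A.
Condition B:
ppGpp is absent, so HolR is active.
Mevalonate is present, so HolM is active.
Glyoxylate is absent, so LutP is inactive.
Required activator LutP is absent, so *haxC* is not transcribed.
So HaxC is not produced.
With repressor HolR bound, *gixN* is not transcribed.
→ *gixN* is OFF in B.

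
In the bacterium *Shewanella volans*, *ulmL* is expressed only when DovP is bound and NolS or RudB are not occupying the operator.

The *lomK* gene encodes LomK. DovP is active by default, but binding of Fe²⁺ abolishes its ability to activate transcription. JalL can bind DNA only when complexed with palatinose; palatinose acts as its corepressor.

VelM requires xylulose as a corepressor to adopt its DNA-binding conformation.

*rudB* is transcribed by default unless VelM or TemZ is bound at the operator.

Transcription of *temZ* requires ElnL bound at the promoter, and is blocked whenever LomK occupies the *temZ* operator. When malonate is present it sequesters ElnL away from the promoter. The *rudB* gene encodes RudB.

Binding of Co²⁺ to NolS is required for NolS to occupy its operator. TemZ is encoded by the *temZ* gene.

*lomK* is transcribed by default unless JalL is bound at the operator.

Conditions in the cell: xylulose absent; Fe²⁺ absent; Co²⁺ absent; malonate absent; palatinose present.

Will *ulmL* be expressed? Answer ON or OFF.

ON

Fe²⁺ is absent, so DovP is active.
Co²⁺ is absent, so NolS is inactive.
Xylulose is absent, so VelM is inactive.
Malonate is absent, so ElnL is active.
Palatinose is present, so JalL is active.
With repressor JalL bound, *lomK* is not transcribed.
So LomK is not produced.
No repressor is bound and ElnL is active, so *temZ* is transcribed.
So TemZ is produced and active.
With repressor TemZ bound, *rudB* is not transcribed.
So RudB is not produced.
No repressor is bound and DovP is active, so *ulmL* is transcribed.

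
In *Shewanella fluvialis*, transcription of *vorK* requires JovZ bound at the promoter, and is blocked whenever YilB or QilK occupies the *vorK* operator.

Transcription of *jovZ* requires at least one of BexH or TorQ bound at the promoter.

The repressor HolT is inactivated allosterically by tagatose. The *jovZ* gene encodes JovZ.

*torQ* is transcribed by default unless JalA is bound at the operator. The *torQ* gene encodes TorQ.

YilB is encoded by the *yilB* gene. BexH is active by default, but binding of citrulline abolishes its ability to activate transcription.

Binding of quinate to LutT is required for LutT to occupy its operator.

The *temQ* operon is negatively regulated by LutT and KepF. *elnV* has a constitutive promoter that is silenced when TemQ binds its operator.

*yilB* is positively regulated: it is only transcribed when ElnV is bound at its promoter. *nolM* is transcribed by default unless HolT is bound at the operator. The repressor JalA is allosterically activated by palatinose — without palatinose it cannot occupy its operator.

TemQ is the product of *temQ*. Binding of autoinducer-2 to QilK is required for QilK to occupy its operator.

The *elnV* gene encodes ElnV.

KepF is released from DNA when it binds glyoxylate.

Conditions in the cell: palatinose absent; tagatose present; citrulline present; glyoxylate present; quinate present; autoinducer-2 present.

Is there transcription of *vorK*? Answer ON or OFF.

OFF

Quinate is present, so LutT is active.
Glyoxylate is present, so KepF is inactive.
With repressor LutT bound, *temQ* is not transcribed.
So TemQ is not produced.
With no repressor bound, *elnV* is transcribed.
So ElnV is produced and active.
No repressor is bound and ElnV is active, so *yilB* is transcribed.
So YilB is produced and active.
Citrulline is present, so BexH is inactive.
Palatinose is absent, so JalA is inactive.
With no repressor bound, *torQ* is transcribed.
So TorQ is produced and active.
Activator TorQ is present, so *jovZ* is transcribed.
So JovZ is produced and active.
Autoinducer-2 is present, so QilK is active.
With repressor YilB bound, *vorK* is not transcribed.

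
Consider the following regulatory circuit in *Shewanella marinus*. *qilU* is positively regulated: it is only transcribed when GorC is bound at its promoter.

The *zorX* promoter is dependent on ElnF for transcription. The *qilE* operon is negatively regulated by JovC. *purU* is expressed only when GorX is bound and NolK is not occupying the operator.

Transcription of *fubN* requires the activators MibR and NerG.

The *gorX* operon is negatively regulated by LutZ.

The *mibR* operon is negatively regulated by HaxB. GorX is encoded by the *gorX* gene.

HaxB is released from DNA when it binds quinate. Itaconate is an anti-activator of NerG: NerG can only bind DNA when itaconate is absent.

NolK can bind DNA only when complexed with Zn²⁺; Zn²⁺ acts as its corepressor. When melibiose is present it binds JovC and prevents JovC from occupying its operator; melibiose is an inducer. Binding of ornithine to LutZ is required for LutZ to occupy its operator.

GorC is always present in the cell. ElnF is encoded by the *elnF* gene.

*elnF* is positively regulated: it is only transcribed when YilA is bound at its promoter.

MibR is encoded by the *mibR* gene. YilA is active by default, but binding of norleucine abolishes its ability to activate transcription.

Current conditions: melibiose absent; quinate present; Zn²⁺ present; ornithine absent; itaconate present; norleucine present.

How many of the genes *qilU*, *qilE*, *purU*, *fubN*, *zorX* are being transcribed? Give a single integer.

GorC is produced constitutively and is active.
No repressor is bound and GorC is active, so *qilU* is transcribed.
→ *qilU* is ON.
Melibiose is absent, so JovC is active.
With repressor JovC bound, *qilE* is not transcribed.
→ *qilE* is OFF.
Ornithine is absent, so LutZ is inactive.
With no repressor bound, *gorX* is transcribed.
So GorX is produced and active.
Zn²⁺ is present, so NolK is active.
With repressor NolK bound, *purU* is not transcribed.
→ *purU* is OFF.
Quinate is present, so HaxB is inactive.
With no repressor bound, *mibR* is transcribed.
So MibR is produced and active.
Itaconate is present, so NerG is inactive.
Required activator NerG is absent, so *fubN* is not transcribed.
→ *fubN* is OFF.
Norleucine is present, so YilA is inactive.
Required activator YilA is absent, so *elnF* is not transcribed.
So ElnF is not produced.
Required activator ElnF is absent, so *zorX* is not transcribed.
→ *zorX* is OFF.
1 of the 5 genes is transcribed.

1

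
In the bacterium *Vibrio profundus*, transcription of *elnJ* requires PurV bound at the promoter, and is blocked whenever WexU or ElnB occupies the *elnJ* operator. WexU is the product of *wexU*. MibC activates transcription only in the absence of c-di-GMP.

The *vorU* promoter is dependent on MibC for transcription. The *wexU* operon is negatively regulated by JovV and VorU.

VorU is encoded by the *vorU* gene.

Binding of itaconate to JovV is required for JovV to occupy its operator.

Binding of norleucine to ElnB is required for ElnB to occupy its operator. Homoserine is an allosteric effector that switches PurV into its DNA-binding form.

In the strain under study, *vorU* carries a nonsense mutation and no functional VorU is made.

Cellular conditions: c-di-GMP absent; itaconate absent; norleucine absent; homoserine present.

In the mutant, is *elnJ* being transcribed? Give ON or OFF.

Itaconate is absent, so JovV is inactive.
VorU is non-functional in this strain, so it has no effect.
With no repressor bound, *wexU* is transcribed.
So WexU is produced and active.
Norleucine is absent, so ElnB is inactive.
Homoserine is present, so PurV is active.
With repressor WexU bound, *elnJ* is not transcribed.

OFF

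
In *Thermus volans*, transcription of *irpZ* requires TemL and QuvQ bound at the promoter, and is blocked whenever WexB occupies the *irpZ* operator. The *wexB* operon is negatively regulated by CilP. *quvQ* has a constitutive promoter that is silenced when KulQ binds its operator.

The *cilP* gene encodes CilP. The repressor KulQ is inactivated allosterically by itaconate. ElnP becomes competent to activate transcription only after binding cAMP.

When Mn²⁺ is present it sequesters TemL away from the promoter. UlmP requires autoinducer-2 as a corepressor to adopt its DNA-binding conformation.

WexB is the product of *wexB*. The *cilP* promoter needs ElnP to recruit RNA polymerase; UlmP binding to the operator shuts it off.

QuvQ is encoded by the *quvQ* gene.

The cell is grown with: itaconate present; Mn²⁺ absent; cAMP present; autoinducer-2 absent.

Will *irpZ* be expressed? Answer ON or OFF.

ON

Mn²⁺ is absent, so TemL is active.
Itaconate is present, so KulQ is inactive.
With no repressor bound, *quvQ* is transcribed.
So QuvQ is produced and active.
Autoinducer-2 is absent, so UlmP is inactive.
cAMP is present, so ElnP is active.
No repressor is bound and ElnP is active, so *cilP* is transcribed.
So CilP is produced and active.
With repressor CilP bound, *wexB* is not transcribed.
So WexB is not produced.
No repressor is bound and TemL and QuvQ are active, so *irpZ* is transcribed.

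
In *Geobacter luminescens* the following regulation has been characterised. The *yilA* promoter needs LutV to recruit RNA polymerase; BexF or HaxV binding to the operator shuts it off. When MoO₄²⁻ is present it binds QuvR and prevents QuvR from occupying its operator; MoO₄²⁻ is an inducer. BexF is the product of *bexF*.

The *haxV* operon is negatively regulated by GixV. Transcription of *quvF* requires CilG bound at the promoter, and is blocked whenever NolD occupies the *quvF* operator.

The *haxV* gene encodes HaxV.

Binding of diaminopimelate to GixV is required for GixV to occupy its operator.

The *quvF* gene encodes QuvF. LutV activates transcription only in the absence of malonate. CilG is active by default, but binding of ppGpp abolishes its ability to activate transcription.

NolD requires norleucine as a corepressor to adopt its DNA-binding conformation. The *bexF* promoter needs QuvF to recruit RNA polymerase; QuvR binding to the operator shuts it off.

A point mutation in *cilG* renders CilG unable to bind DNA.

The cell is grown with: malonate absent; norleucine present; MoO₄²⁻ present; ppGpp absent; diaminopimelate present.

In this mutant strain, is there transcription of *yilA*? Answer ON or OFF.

ON

MoO₄²⁻ is present, so QuvR is inactive.
CilG is non-functional in this strain, so it has no effect.
Norleucine is present, so NolD is active.
With repressor NolD bound, *quvF* is not transcribed.
So QuvF is not produced.
Required activator QuvF is absent, so *bexF* is not transcribed.
So BexF is not produced.
Diaminopimelate is present, so GixV is active.
With repressor GixV bound, *haxV* is not transcribed.
So HaxV is not produced.
Malonate is absent, so LutV is active.
No repressor is bound and LutV is active, so *yilA* is transcribed.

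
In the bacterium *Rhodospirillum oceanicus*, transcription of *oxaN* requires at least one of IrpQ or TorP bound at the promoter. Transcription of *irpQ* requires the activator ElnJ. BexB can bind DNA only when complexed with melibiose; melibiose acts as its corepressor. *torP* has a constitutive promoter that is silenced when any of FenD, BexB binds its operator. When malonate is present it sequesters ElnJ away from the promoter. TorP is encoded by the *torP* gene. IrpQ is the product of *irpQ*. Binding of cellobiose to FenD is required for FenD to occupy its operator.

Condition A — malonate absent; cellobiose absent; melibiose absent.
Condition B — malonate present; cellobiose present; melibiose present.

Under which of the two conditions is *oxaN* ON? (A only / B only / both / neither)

A only

Condition A:
Malonate is absent, so ElnJ is active.
No repressor is bound and ElnJ is active, so *irpQ* is transcribed.
So IrpQ is produced and active.
Cellobiose is absent, so FenD is inactive.
Melibiose is absent, so BexB is inactive.
With no repressor bound, *torP* is transcribed.
So TorP is produced and active.
Activator IrpQ is present, so *oxaN* is transcribed.
→ *oxaN* is ON in A.
Condition B:
Malonate is present, so ElnJ is inactive.
Required activator ElnJ is absent, so *irpQ* is not transcribed.
So IrpQ is not produced.
Cellobiose is present, so FenD is active.
Melibiose is present, so BexB is active.
With repressor FenD bound, *torP* is not transcribed.
So TorP is not produced.
No activator is available at the *oxaN* promoter, so *oxaN* is not transcribed.
→ *oxaN* is OFF in B.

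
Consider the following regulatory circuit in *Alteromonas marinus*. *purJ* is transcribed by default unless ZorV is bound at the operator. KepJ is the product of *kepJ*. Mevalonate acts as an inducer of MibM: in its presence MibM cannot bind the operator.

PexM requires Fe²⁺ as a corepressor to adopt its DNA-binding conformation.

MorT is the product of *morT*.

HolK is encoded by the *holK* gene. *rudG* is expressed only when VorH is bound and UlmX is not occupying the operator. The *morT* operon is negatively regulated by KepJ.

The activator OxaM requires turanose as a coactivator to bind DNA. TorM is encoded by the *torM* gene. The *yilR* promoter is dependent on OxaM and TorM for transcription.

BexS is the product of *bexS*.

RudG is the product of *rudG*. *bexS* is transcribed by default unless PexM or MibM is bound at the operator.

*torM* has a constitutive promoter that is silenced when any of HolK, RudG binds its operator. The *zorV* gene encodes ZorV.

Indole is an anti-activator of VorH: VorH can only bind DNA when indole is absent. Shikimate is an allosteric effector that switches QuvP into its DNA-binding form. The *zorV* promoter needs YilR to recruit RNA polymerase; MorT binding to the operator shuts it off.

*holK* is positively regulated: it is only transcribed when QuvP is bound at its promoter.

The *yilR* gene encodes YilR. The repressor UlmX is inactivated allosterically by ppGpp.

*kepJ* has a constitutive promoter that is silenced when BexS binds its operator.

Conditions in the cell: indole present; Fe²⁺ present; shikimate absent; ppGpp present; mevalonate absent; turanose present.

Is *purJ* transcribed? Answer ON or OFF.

OFF

Fe²⁺ is present, so PexM is active.
Mevalonate is absent, so MibM is active.
With repressor PexM bound, *bexS* is not transcribed.
So BexS is not produced.
With no repressor bound, *kepJ* is transcribed.
So KepJ is produced and active.
With repressor KepJ bound, *morT* is not transcribed.
So MorT is not produced.
Turanose is present, so OxaM is active.
Shikimate is absent, so QuvP is inactive.
Required activator QuvP is absent, so *holK* is not transcribed.
So HolK is not produced.
Indole is present, so VorH is inactive.
ppGpp is present, so UlmX is inactive.
Required activator VorH is absent, so *rudG* is not transcribed.
So RudG is not produced.
With no repressor bound, *torM* is transcribed.
So TorM is produced and active.
No repressor is bound and OxaM and TorM are active, so *yilR* is transcribed.
So YilR is produced and active.
No repressor is bound and YilR is active, so *zorV* is transcribed.
So ZorV is produced and active.
With repressor ZorV bound, *purJ* is not transcribed.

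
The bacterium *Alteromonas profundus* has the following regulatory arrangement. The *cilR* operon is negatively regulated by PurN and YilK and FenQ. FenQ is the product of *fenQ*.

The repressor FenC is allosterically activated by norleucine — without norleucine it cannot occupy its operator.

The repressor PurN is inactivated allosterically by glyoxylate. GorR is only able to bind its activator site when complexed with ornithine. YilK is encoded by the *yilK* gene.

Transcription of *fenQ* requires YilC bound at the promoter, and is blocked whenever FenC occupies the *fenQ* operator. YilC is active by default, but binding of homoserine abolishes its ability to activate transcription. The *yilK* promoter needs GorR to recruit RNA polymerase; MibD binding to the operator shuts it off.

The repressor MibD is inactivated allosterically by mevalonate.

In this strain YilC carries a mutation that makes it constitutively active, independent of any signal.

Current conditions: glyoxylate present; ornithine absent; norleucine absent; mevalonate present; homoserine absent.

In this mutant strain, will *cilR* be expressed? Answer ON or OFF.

OFF

Glyoxylate is present, so PurN is inactive.
Ornithine is absent, so GorR is inactive.
Mevalonate is present, so MibD is inactive.
Required activator GorR is absent, so *yilK* is not transcribed.
So YilK is not produced.
Norleucine is absent, so FenC is inactive.
YilC is constitutively active in this strain.
No repressor is bound and YilC is active, so *fenQ* is transcribed.
So FenQ is produced and active.
With repressor FenQ bound, *cilR* is not transcribed.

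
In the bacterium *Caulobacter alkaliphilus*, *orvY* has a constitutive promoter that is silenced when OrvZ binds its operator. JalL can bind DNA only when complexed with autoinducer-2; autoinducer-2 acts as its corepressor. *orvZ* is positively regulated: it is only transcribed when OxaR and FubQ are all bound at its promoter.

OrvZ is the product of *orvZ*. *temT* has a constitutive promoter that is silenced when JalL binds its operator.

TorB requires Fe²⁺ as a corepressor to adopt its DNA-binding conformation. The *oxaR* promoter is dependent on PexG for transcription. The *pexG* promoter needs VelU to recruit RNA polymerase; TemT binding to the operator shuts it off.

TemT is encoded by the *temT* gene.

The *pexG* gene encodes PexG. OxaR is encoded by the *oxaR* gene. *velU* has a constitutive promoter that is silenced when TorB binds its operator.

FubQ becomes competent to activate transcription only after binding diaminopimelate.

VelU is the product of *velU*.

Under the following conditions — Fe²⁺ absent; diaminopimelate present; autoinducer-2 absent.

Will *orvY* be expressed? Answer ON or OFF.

Autoinducer-2 is absent, so JalL is inactive.
With no repressor bound, *temT* is transcribed.
So TemT is produced and active.
Fe²⁺ is absent, so TorB is inactive.
With no repressor bound, *velU* is transcribed.
So VelU is produced and active.
With repressor TemT bound, *pexG* is not transcribed.
So PexG is not produced.
Required activator PexG is absent, so *oxaR* is not transcribed.
So OxaR is not produced.
Diaminopimelate is present, so FubQ is active.
Required activator OxaR is absent, so *orvZ* is not transcribed.
So OrvZ is not produced.
With no repressor bound, *orvY* is transcribed.

ON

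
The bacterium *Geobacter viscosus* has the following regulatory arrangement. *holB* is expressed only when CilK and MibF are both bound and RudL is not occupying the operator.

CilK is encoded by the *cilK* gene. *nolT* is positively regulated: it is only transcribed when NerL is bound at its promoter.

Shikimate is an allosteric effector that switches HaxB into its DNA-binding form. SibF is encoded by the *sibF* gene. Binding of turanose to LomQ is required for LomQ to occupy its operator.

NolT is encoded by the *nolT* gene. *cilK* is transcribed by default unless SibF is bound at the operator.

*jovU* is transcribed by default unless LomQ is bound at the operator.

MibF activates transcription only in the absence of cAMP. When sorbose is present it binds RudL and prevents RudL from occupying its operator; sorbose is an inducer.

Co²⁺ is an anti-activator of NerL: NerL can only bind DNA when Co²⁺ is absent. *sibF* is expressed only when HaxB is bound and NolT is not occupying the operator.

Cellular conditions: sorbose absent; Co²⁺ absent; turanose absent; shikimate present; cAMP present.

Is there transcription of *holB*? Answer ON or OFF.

Co²⁺ is absent, so NerL is active.
No repressor is bound and NerL is active, so *nolT* is transcribed.
So NolT is produced and active.
Shikimate is present, so HaxB is active.
With repressor NolT bound, *sibF* is not transcribed.
So SibF is not produced.
With no repressor bound, *cilK* is transcribed.
So CilK is produced and active.
Sorbose is absent, so RudL is active.
cAMP is present, so MibF is inactive.
With repressor RudL bound, *holB* is not transcribed.

OFF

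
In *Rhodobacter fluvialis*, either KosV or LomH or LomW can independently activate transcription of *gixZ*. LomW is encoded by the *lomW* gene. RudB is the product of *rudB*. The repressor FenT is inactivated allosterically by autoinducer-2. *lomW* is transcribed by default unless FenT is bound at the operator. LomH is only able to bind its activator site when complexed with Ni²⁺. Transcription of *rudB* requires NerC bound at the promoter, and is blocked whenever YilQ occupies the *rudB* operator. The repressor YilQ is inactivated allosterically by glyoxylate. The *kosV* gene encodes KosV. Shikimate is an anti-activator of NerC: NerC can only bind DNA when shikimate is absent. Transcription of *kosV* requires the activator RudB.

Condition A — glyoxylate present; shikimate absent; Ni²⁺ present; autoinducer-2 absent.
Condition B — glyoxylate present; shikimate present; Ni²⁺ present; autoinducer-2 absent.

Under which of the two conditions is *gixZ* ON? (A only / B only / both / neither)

Condition A:
Glyoxylate is present, so YilQ is inactive.
Shikimate is absent, so NerC is active.
No repressor is bound and NerC is active, so *rudB* is transcribed.
So RudB is produced and active.
No repressor is bound and RudB is active, so *kosV* is transcribed.
So KosV is produced and active.
Ni²⁺ is present, so LomH is active.
Autoinducer-2 is absent, so FenT is active.
With repressor FenT bound, *lomW* is not transcribed.
So LomW is not produced.
Activator KosV is present, so *gixZ* is transcribed.
→ *gixZ* is ON in A.
Condition B:
Glyoxylate is present, so YilQ is inactive.
Shikimate is present, so NerC is inactive.
Required activator NerC is absent, so *rudB* is not transcribed.
So RudB is not produced.
Required activator RudB is absent, so *kosV* is not transcribed.
So KosV is not produced.
Ni²⁺ is present, so LomH is active.
Autoinducer-2 is absent, so FenT is active.
With repressor FenT bound, *lomW* is not transcribed.
So LomW is not produced.
Activator LomH is present, so *gixZ* is transcribed.
→ *gixZ* is ON in B.

both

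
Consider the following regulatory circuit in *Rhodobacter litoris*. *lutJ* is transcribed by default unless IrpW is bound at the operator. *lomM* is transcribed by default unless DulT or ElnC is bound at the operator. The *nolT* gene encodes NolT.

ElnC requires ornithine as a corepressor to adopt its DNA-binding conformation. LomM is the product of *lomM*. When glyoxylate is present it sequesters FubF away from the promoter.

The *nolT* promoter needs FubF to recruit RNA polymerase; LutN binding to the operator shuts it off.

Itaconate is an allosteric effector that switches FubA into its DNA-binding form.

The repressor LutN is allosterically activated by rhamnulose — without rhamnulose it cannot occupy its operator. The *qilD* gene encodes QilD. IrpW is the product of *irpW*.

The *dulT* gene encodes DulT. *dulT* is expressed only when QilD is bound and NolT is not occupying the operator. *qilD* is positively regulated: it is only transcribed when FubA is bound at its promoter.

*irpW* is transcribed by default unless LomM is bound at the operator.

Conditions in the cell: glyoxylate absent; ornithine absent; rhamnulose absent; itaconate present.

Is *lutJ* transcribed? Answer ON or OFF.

Rhamnulose is absent, so LutN is inactive.
Glyoxylate is absent, so FubF is active.
No repressor is bound and FubF is active, so *nolT* is transcribed.
So NolT is produced and active.
Itaconate is present, so FubA is active.
No repressor is bound and FubA is active, so *qilD* is transcribed.
So QilD is produced and active.
With repressor NolT bound, *dulT* is not transcribed.
So DulT is not produced.
Ornithine is absent, so ElnC is inactive.
With no repressor bound, *lomM* is transcribed.
So LomM is produced and active.
With repressor LomM bound, *irpW* is not transcribed.
So IrpW is not produced.
With no repressor bound, *lutJ* is transcribed.

ON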